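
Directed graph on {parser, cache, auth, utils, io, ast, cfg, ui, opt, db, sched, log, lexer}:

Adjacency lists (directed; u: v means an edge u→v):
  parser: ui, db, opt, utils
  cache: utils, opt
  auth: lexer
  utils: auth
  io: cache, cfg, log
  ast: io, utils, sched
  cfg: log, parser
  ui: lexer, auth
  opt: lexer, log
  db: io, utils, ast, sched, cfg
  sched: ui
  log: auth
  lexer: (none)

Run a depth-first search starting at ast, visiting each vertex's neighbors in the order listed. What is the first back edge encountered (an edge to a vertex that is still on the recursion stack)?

DFS from ast (visiting each vertex's neighbors in the order listed); mark gray on enter, black on exit:
ast gray
  io gray
    cache gray
      utils gray
        auth gray
          lexer gray
          lexer black
        auth black
      utils black
      opt gray
        opt→lexer: lexer black — skip
        log gray
          log→auth: auth black — skip
        log black
      opt black
    cache black
    cfg gray
      cfg→log: log black — skip
      parser gray
        ui gray
          ui→lexer: lexer black — skip
          ui→auth: auth black — skip
        ui black
        db gray
          db→io: io is gray → back edge
First back edge: db → io.

db→io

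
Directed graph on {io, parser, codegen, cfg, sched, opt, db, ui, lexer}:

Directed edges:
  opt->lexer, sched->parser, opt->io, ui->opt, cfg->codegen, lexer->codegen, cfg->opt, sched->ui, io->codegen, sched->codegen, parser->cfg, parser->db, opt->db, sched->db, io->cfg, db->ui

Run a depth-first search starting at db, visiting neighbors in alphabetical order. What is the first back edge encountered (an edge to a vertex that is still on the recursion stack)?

opt→db

DFS from db (visiting neighbors in alphabetical order); mark gray on enter, black on exit:
db gray
  ui gray
    opt gray
      opt→db: db is gray → back edge
First back edge: opt → db.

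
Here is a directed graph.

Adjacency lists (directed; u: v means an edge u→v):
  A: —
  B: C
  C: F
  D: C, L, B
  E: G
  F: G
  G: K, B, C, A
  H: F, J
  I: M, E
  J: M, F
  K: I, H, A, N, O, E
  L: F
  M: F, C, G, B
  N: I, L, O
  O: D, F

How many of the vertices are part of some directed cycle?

14

A vertex is on a directed cycle iff it belongs to a strongly connected component of size ≥ 2 (or has a self-loop).
The vertices on cycles are {B, C, D, E, F, G, H, I, J, K, L, M, N, O} — 14 in total.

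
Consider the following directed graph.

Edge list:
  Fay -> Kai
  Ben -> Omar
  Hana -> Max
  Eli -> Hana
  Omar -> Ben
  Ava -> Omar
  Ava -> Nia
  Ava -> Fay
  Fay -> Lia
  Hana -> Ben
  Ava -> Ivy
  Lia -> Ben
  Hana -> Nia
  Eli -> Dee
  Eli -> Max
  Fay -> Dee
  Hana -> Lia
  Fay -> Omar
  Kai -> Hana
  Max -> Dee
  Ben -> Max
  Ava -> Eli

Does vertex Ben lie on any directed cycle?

Ben is on a cycle iff Ben can reach itself via ≥1 edge.
Ben → Omar → Ben — yes.

Yes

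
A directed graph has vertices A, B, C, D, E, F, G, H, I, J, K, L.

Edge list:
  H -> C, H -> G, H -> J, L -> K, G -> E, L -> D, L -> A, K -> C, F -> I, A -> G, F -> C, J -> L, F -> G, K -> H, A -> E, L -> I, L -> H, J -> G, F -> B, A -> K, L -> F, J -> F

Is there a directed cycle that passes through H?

Yes

H is on a cycle iff H can reach itself via ≥1 edge.
H → J → L → H — yes.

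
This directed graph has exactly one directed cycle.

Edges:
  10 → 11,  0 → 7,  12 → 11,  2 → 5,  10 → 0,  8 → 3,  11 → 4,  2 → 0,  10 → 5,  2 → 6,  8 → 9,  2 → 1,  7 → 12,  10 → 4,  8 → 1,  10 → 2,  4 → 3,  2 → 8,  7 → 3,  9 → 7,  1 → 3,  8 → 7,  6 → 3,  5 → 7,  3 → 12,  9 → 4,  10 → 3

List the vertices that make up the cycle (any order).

DFS with gray/black marking from 11:
11 gray
  4 gray
    3 gray
      12 gray
        12→11: 11 is gray → back edge
Back edge closes the cycle 11 → 4 → 3 → 12 → 11; its vertices are {3, 4, 11, 12}.

3, 4, 11, 12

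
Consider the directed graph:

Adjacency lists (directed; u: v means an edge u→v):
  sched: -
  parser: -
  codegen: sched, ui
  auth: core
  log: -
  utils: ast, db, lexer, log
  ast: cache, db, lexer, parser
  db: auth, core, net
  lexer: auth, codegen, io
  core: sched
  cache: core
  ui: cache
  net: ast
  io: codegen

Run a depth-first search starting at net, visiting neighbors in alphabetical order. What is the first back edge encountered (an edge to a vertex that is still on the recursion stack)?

DFS from net (visiting neighbors in alphabetical order); mark gray on enter, black on exit:
net gray
  ast gray
    cache gray
      core gray
        sched gray
        sched black
      core black
    cache black
    db gray
      auth gray
        auth→core: core black — skip
      auth black
      db→core: core black — skip
      db→net: net is gray → back edge
First back edge: db → net.

db->net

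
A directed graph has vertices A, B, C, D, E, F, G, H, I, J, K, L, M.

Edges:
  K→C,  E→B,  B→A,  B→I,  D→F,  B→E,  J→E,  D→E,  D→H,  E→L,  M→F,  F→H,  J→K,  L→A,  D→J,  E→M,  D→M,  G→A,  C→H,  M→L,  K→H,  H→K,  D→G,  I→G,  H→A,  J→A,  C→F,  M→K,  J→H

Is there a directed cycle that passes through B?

B is on a cycle iff B can reach itself via ≥1 edge.
B → E → B — yes.

Yes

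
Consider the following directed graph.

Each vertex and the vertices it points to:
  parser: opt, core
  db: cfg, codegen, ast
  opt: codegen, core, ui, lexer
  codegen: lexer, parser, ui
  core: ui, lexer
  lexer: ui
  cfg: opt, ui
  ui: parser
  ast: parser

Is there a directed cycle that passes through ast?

No

ast lies on a cycle iff there is a path from ast back to itself.
Exploring from ast, it never reaches itself; equivalently, its strongly connected component is a singleton.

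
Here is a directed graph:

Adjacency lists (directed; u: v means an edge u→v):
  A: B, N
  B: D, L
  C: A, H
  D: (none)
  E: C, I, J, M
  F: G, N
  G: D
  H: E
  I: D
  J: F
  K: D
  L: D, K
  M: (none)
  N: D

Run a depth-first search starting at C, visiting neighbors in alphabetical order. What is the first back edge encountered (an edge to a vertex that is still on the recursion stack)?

E->C

DFS from C (visiting neighbors in alphabetical order); mark gray on enter, black on exit:
C gray
  A gray
    B gray
      D gray
      D black
      L gray
        L→D: D black — skip
        K gray
          K→D: D black — skip
        K black
      L black
    B black
    N gray
      N→D: D black — skip
    N black
  A black
  H gray
    E gray
      E→C: C is gray → back edge
First back edge: E → C.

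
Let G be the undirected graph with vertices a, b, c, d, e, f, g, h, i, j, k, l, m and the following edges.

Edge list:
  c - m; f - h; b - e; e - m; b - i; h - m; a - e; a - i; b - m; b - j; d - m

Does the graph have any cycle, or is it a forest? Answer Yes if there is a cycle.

DFS, tracking each vertex's parent; an edge to a visited non-parent vertex closes a cycle.
Start from d:
visit d (parent –)
  visit m (parent d)
    m–d: parent, skip
    visit e (parent m)
      visit b (parent e)
        b–e: parent, skip
        visit i (parent b)
          i–b: parent, skip
          visit a (parent i)
            a–e: e visited and ≠ parent → cycle
Cycle: e – b – i – a – e.

Yes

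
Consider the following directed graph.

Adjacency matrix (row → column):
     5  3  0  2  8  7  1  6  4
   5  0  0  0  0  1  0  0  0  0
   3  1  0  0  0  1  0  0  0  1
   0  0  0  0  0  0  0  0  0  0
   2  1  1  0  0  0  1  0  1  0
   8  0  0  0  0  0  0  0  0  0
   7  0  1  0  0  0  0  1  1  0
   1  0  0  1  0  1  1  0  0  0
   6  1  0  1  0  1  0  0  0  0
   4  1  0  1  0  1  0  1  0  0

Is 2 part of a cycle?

No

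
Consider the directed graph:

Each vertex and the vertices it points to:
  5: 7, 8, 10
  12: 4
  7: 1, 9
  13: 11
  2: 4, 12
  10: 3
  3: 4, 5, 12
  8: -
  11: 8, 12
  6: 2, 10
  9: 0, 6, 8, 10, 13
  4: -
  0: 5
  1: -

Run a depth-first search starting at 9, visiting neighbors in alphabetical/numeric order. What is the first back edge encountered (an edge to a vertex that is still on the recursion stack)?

DFS from 9 (visiting neighbors in alphabetical/numeric order); mark gray on enter, black on exit:
9 gray
  0 gray
    5 gray
      7 gray
        1 gray
        1 black
        7→9: 9 is gray → back edge
First back edge: 7 → 9.

7→9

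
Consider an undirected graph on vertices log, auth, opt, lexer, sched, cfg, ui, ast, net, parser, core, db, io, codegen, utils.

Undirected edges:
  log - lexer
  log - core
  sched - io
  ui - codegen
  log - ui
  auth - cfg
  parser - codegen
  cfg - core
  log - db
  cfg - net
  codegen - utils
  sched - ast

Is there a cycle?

DFS, tracking each vertex's parent; an edge to a visited non-parent vertex closes a cycle.
Start from ui:
visit ui (parent –)
  visit codegen (parent ui)
    codegen–ui: parent, skip
    visit utils (parent codegen)
      utils–codegen: parent, skip
    visit parser (parent codegen)
      parser–codegen: parent, skip
  visit log (parent ui)
    visit db (parent log)
      db–log: parent, skip
    visit lexer (parent log)
      lexer–log: parent, skip
    log–ui: parent, skip
    visit core (parent log)
      visit cfg (parent core)
        visit net (parent cfg)
          net–cfg: parent, skip
        cfg–core: parent, skip
        visit auth (parent cfg)
          auth–cfg: parent, skip
      core–log: parent, skip
visit opt (parent –)
visit sched (parent –)
  visit io (parent sched)
    io–sched: parent, skip
  visit ast (parent sched)
    ast–sched: parent, skip
No non-parent visited neighbor found — the graph is a forest.

No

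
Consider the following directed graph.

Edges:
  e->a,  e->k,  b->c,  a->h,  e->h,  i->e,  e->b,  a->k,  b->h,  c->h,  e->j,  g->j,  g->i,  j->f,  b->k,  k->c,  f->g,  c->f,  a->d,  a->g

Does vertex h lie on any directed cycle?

No

h lies on a cycle iff there is a path from h back to itself.
Exploring from h, it never reaches itself; equivalently, its strongly connected component is a singleton.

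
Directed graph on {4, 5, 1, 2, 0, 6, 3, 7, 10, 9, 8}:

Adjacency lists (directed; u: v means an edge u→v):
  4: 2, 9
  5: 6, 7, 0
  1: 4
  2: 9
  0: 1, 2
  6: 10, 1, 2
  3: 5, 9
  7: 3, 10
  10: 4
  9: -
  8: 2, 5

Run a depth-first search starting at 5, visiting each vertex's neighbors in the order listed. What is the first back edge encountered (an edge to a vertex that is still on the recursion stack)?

DFS from 5 (visiting each vertex's neighbors in the order listed); mark gray on enter, black on exit:
5 gray
  6 gray
    10 gray
      4 gray
        2 gray
          9 gray
          9 black
        2 black
        4→9: 9 black — skip
      4 black
    10 black
    1 gray
      1→4: 4 black — skip
    1 black
    6→2: 2 black — skip
  6 black
  7 gray
    3 gray
      3→5: 5 is gray → back edge
First back edge: 3 → 5.

3->5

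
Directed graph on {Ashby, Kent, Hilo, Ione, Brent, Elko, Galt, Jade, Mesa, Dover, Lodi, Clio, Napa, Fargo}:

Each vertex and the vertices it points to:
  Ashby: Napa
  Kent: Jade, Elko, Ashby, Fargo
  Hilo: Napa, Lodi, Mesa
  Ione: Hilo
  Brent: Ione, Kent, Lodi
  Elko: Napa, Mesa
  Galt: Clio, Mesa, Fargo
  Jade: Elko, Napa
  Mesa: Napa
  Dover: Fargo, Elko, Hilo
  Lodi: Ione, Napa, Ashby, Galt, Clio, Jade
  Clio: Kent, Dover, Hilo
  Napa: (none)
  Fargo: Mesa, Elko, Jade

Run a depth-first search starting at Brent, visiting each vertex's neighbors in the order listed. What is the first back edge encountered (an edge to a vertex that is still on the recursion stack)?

Lodi→Ione

DFS from Brent (visiting each vertex's neighbors in the order listed); mark gray on enter, black on exit:
Brent gray
  Ione gray
    Hilo gray
      Napa gray
      Napa black
      Lodi gray
        Lodi→Ione: Ione is gray → back edge
First back edge: Lodi → Ione.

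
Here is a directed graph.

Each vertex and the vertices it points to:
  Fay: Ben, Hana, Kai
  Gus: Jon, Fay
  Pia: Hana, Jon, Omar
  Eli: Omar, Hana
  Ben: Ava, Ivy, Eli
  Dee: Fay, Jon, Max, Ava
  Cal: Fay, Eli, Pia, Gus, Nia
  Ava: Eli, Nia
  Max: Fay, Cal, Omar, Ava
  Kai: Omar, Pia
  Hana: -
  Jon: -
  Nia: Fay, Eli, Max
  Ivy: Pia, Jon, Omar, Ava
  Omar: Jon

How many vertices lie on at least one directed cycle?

8

A vertex is on a directed cycle iff it belongs to a strongly connected component of size ≥ 2 (or has a self-loop).
The vertices on cycles are {Ava, Ben, Cal, Fay, Gus, Ivy, Max, Nia} — 8 in total.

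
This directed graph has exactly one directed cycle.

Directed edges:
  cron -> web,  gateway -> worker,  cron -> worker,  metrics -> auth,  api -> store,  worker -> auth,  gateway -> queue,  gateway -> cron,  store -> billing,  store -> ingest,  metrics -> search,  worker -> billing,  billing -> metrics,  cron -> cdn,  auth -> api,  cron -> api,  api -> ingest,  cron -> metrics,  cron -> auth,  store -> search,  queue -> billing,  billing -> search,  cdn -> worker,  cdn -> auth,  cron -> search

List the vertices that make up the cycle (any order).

api, auth, store, billing, metrics

DFS with gray/black marking from api:
api gray
  ingest gray
  ingest black
  store gray
    search gray
    search black
    billing gray
      metrics gray
        auth gray
          auth→api: api is gray → back edge
Back edge closes the cycle api → store → billing → metrics → auth → api; its vertices are {api, auth, store, billing, metrics}.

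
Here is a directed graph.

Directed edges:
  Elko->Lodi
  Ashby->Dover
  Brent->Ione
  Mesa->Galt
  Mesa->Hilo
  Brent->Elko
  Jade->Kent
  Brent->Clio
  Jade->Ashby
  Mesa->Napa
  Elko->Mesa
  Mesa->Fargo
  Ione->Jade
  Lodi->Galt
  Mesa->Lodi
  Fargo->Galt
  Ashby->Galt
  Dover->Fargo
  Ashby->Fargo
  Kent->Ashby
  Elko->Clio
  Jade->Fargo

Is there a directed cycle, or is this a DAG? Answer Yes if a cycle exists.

DFS with white/gray/black marking, starting from Galt:
Galt gray
Galt black
Ione gray
  Jade gray
    Ashby gray
      Dover gray
        Fargo gray
          Fargo→Galt: Galt black — skip
        Fargo black
      Dover black
      Ashby→Fargo: Fargo black — skip
      Ashby→Galt: Galt black — skip
    Ashby black
    Jade→Fargo: Fargo black — skip
    Kent gray
      Kent→Ashby: Ashby black — skip
    Kent black
  Jade black
Ione black
Lodi gray
  Lodi→Galt: Galt black — skip
Lodi black
Napa gray
Napa black
Mesa gray
  Hilo gray
  Hilo black
  Mesa→Lodi: Lodi black — skip
  Mesa→Fargo: Fargo black — skip
  Mesa→Napa: Napa black — skip
  Mesa→Galt: Galt black — skip
Mesa black
Elko gray
  Elko→Lodi: Lodi black — skip
  Clio gray
  Clio black
  Elko→Mesa: Mesa black — skip
Elko black
Brent gray
  Brent→Clio: Clio black — skip
  Brent→Elko: Elko black — skip
  Brent→Ione: Ione black — skip
Brent black
Every edge goes to a white or black vertex — no back edge, so the graph is acyclic.

No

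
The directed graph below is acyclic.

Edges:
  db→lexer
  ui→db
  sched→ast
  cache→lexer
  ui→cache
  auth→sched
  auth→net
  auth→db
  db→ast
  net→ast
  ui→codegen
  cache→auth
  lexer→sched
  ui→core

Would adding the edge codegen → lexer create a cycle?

No

Adding codegen→lexer creates a cycle iff lexer can already reach codegen.
Explore from lexer: no path reaches codegen. The graph stays acyclic.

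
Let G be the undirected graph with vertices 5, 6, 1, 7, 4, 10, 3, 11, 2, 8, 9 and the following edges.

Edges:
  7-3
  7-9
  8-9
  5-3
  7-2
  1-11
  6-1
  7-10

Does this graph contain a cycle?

No

DFS, tracking each vertex's parent; an edge to a visited non-parent vertex closes a cycle.
Start from 5:
visit 5 (parent –)
  visit 3 (parent 5)
    3–5: parent, skip
    visit 7 (parent 3)
      7–3: parent, skip
      visit 2 (parent 7)
        2–7: parent, skip
      visit 10 (parent 7)
        10–7: parent, skip
      visit 9 (parent 7)
        visit 8 (parent 9)
          8–9: parent, skip
        9–7: parent, skip
visit 6 (parent –)
  visit 1 (parent 6)
    visit 11 (parent 1)
      11–1: parent, skip
    1–6: parent, skip
visit 4 (parent –)
No non-parent visited neighbor found — the graph is a forest.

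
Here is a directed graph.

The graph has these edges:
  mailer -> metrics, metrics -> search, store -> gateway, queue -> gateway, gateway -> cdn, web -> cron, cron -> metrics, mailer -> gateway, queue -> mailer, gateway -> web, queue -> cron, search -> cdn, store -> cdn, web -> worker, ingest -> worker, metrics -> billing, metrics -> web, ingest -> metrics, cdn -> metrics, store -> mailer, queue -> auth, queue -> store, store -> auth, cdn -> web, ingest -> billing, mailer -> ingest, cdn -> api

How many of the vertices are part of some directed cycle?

A vertex is on a directed cycle iff it belongs to a strongly connected component of size ≥ 2 (or has a self-loop).
The vertices on cycles are {cdn, web, cron, search, metrics} — 5 in total.

5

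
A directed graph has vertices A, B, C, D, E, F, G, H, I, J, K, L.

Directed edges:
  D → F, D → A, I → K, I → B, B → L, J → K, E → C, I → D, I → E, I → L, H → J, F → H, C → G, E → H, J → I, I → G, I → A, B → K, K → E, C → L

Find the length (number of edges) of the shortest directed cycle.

4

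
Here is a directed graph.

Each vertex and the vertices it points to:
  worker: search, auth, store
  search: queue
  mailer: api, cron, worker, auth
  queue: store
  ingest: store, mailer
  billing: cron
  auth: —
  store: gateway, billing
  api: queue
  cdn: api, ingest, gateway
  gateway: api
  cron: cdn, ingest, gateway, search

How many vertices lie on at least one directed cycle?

11

A vertex is on a directed cycle iff it belongs to a strongly connected component of size ≥ 2 (or has a self-loop).
The vertices on cycles are {api, cdn, cron, queue, store, ingest, mailer, search, worker, billing, gateway} — 11 in total.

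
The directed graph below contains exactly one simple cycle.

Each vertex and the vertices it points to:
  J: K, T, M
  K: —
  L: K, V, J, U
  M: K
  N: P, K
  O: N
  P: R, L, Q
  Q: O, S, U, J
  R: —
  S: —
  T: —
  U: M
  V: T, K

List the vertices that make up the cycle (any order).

DFS with gray/black marking from P:
P gray
  R gray
  R black
  L gray
    K gray
    K black
    V gray
      T gray
      T black
      V→K: K black — skip
    V black
    J gray
      J→K: K black — skip
      J→T: T black — skip
      M gray
        M→K: K black — skip
      M black
    J black
    U gray
      U→M: M black — skip
    U black
  L black
  Q gray
    O gray
      N gray
        N→P: P is gray → back edge
Back edge closes the cycle P → Q → O → N → P; its vertices are {N, O, P, Q}.

N, O, P, Q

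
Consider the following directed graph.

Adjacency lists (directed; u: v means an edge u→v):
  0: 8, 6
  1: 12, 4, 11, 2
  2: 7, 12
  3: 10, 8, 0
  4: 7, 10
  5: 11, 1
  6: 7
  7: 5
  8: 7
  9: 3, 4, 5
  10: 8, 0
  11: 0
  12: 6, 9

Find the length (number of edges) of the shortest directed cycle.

For each vertex v, BFS finds the shortest path from v back to v.
The shortest such closed walk is 9 → 5 → 1 → 12 → 9, length 4.

4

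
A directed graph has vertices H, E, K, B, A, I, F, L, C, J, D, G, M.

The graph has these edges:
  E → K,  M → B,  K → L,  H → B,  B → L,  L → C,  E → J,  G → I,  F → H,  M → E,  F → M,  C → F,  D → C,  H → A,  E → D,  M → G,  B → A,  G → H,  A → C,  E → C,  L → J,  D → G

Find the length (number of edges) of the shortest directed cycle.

4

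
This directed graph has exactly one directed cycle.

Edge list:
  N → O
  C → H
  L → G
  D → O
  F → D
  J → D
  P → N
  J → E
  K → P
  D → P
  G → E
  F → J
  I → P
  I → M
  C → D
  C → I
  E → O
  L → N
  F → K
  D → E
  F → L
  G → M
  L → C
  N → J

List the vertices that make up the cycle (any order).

DFS with gray/black marking from P:
P gray
  N gray
    O gray
    O black
    J gray
      E gray
        E→O: O black — skip
      E black
      D gray
        D→O: O black — skip
        D→E: E black — skip
        D→P: P is gray → back edge
Back edge closes the cycle P → N → J → D → P; its vertices are {D, J, N, P}.

D, J, N, P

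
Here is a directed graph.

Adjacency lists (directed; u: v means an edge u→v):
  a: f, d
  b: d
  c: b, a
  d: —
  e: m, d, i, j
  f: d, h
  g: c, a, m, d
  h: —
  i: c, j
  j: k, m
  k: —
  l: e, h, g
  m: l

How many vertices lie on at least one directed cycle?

A vertex is on a directed cycle iff it belongs to a strongly connected component of size ≥ 2 (or has a self-loop).
The vertices on cycles are {e, g, i, j, l, m} — 6 in total.

6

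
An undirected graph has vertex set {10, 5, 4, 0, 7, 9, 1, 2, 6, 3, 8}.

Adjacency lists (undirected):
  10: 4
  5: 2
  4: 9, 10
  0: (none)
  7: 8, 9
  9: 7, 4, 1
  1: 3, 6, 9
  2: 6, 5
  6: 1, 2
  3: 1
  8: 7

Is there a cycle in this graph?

DFS, tracking each vertex's parent; an edge to a visited non-parent vertex closes a cycle.
Start from 7:
visit 7 (parent –)
  visit 8 (parent 7)
    8–7: parent, skip
  visit 9 (parent 7)
    9–7: parent, skip
    visit 4 (parent 9)
      4–9: parent, skip
      visit 10 (parent 4)
        10–4: parent, skip
    visit 1 (parent 9)
      visit 3 (parent 1)
        3–1: parent, skip
      visit 6 (parent 1)
        6–1: parent, skip
        visit 2 (parent 6)
          2–6: parent, skip
          visit 5 (parent 2)
            5–2: parent, skip
      1–9: parent, skip
visit 0 (parent –)
No non-parent visited neighbor found — the graph is a forest.

No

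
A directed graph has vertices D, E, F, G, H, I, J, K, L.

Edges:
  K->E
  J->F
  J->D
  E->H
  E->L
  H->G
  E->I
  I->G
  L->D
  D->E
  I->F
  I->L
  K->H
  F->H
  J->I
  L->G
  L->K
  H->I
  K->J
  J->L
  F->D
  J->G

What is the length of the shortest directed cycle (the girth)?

3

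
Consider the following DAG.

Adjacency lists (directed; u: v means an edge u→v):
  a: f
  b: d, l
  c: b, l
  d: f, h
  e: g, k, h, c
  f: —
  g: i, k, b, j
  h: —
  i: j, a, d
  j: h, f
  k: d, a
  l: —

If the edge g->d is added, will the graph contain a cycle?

No

Adding g→d creates a cycle iff d can already reach g.
Explore from d: no path reaches g. The graph stays acyclic.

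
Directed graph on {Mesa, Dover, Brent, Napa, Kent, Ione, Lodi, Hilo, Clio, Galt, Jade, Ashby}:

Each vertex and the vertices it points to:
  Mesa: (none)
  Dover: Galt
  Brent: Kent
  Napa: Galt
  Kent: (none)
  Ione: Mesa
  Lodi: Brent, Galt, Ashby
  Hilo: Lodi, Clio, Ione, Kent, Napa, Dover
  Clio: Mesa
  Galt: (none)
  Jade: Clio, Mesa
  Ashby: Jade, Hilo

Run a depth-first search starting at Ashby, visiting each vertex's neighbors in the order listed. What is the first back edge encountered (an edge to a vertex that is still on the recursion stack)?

Lodi→Ashby

DFS from Ashby (visiting each vertex's neighbors in the order listed); mark gray on enter, black on exit:
Ashby gray
  Jade gray
    Clio gray
      Mesa gray
      Mesa black
    Clio black
    Jade→Mesa: Mesa black — skip
  Jade black
  Hilo gray
    Lodi gray
      Brent gray
        Kent gray
        Kent black
      Brent black
      Galt gray
      Galt black
      Lodi→Ashby: Ashby is gray → back edge
First back edge: Lodi → Ashby.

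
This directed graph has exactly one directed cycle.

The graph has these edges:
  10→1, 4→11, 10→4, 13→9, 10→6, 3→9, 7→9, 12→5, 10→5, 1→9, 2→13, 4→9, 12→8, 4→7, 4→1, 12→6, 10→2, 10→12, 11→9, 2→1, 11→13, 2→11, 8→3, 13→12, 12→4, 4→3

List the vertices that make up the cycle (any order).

DFS with gray/black marking from 12:
12 gray
  8 gray
    3 gray
      9 gray
      9 black
    3 black
  8 black
  4 gray
    4→3: 3 black — skip
    7 gray
      7→9: 9 black — skip
    7 black
    11 gray
      13 gray
        13→12: 12 is gray → back edge
Back edge closes the cycle 12 → 4 → 11 → 13 → 12; its vertices are {4, 11, 12, 13}.

4, 11, 12, 13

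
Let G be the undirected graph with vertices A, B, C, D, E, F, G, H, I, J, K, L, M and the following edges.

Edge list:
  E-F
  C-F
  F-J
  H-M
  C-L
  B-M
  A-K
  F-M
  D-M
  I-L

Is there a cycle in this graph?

DFS, tracking each vertex's parent; an edge to a visited non-parent vertex closes a cycle.
Start from G:
visit G (parent –)
visit A (parent –)
  visit K (parent A)
    K–A: parent, skip
visit B (parent –)
  visit M (parent B)
    M–B: parent, skip
    visit F (parent M)
      visit C (parent F)
        C–F: parent, skip
        visit L (parent C)
          L–C: parent, skip
          visit I (parent L)
            I–L: parent, skip
      visit J (parent F)
        J–F: parent, skip
      visit E (parent F)
        E–F: parent, skip
      F–M: parent, skip
    visit D (parent M)
      D–M: parent, skip
    visit H (parent M)
      H–M: parent, skip
No non-parent visited neighbor found — the graph is a forest.

No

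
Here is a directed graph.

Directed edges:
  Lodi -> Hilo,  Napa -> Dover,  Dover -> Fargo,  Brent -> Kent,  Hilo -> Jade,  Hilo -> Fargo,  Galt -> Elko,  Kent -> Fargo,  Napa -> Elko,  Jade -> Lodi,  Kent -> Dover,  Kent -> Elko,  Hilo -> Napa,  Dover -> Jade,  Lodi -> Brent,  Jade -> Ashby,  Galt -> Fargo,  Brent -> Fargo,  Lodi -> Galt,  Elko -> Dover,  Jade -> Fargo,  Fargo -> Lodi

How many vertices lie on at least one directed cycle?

10

A vertex is on a directed cycle iff it belongs to a strongly connected component of size ≥ 2 (or has a self-loop).
The vertices on cycles are {Elko, Galt, Hilo, Jade, Kent, Lodi, Napa, Brent, Dover, Fargo} — 10 in total.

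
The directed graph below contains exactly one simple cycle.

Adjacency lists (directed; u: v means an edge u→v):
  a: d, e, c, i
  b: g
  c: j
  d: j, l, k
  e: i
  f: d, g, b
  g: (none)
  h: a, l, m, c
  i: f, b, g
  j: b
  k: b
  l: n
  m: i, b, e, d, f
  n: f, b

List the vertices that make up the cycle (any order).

DFS with gray/black marking from d:
d gray
  j gray
    b gray
      g gray
      g black
    b black
  j black
  l gray
    n gray
      f gray
        f→d: d is gray → back edge
Back edge closes the cycle d → l → n → f → d; its vertices are {d, f, l, n}.

d, f, l, n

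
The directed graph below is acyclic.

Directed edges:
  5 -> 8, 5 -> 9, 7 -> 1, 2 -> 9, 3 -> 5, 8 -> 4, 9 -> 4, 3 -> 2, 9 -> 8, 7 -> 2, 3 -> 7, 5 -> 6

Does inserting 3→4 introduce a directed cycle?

Adding 3→4 creates a cycle iff 4 can already reach 3.
Explore from 4: no path reaches 3. The graph stays acyclic.

No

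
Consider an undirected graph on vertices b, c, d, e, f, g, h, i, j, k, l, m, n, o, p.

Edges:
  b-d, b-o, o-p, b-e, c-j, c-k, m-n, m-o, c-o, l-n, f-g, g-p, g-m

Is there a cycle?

Yes

DFS, tracking each vertex's parent; an edge to a visited non-parent vertex closes a cycle.
Start from l:
visit l (parent –)
  visit n (parent l)
    visit m (parent n)
      visit o (parent m)
        o–m: parent, skip
        visit p (parent o)
          visit g (parent p)
            g–p: parent, skip
            g–m: m visited and ≠ parent → cycle
Cycle: m – o – p – g – m.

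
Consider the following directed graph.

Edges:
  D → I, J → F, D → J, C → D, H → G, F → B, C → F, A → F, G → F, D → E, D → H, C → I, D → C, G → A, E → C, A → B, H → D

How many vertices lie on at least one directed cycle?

A vertex is on a directed cycle iff it belongs to a strongly connected component of size ≥ 2 (or has a self-loop).
The vertices on cycles are {C, D, E, H} — 4 in total.

4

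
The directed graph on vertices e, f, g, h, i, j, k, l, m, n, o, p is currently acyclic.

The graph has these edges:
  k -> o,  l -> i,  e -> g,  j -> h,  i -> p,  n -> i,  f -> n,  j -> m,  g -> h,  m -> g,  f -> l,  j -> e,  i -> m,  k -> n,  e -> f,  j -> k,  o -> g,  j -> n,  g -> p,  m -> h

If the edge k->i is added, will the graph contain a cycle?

Adding k→i creates a cycle iff i can already reach k.
Explore from i: no path reaches k. The graph stays acyclic.

No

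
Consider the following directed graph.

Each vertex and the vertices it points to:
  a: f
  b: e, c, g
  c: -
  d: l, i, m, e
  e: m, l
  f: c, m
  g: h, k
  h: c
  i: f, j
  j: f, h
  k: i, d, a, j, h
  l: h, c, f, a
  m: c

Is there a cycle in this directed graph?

No

DFS with white/gray/black marking, starting from d:
d gray
  l gray
    h gray
      c gray
      c black
    h black
    l→c: c black — skip
    f gray
      f→c: c black — skip
      m gray
        m→c: c black — skip
      m black
    f black
    a gray
      a→f: f black — skip
    a black
  l black
  i gray
    i→f: f black — skip
    j gray
      j→f: f black — skip
      j→h: h black — skip
    j black
  i black
  d→m: m black — skip
  e gray
    e→m: m black — skip
    e→l: l black — skip
  e black
d black
b gray
  b→e: e black — skip
  b→c: c black — skip
  g gray
    g→h: h black — skip
    k gray
      k→i: i black — skip
      k→d: d black — skip
      k→a: a black — skip
      k→j: j black — skip
      k→h: h black — skip
    k black
  g black
b black
Every edge goes to a white or black vertex — no back edge, so the graph is acyclic.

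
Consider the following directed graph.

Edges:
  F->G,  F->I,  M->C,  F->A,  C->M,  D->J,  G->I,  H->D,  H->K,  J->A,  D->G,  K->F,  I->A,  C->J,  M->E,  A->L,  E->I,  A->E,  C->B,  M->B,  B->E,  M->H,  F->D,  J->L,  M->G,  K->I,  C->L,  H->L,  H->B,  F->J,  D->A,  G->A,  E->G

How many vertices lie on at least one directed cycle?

A vertex is on a directed cycle iff it belongs to a strongly connected component of size ≥ 2 (or has a self-loop).
The vertices on cycles are {A, C, E, G, I, M} — 6 in total.

6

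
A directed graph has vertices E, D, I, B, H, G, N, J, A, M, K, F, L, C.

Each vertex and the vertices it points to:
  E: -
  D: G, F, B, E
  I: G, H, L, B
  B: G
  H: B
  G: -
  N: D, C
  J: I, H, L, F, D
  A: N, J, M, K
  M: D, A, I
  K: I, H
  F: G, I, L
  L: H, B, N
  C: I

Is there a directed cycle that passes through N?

N is on a cycle iff N can reach itself via ≥1 edge.
N → D → F → L → N — yes.

Yes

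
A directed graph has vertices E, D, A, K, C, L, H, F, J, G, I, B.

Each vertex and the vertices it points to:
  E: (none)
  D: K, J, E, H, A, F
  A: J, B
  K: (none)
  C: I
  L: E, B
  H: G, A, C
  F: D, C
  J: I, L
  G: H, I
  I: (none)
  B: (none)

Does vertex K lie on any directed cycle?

No

K lies on a cycle iff there is a path from K back to itself.
Exploring from K, it never reaches itself; equivalently, its strongly connected component is a singleton.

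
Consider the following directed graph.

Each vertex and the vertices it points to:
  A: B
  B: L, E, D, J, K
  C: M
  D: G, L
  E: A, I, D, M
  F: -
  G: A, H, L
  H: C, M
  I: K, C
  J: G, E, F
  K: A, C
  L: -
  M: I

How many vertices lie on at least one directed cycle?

11

A vertex is on a directed cycle iff it belongs to a strongly connected component of size ≥ 2 (or has a self-loop).
The vertices on cycles are {A, B, C, D, E, G, H, I, J, K, M} — 11 in total.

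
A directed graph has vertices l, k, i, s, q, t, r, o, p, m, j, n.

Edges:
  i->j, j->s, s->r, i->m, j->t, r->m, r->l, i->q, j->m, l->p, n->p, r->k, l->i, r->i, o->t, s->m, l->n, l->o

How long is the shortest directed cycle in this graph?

For each vertex v, BFS finds the shortest path from v back to v.
The shortest such closed walk is r → i → j → s → r, length 4.

4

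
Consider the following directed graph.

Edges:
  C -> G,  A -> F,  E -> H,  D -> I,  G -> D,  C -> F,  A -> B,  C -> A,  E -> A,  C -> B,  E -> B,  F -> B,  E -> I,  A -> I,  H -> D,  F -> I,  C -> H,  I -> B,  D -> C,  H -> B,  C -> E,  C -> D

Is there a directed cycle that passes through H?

Yes

H is on a cycle iff H can reach itself via ≥1 edge.
H → D → C → H — yes.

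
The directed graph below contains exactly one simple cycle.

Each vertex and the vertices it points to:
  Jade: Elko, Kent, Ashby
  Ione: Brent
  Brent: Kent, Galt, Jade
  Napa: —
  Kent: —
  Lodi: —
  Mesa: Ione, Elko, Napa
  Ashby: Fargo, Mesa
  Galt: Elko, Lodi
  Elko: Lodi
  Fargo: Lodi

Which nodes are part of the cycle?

Ione, Jade, Mesa, Ashby, Brent

DFS with gray/black marking from Brent:
Brent gray
  Kent gray
  Kent black
  Galt gray
    Elko gray
      Lodi gray
      Lodi black
    Elko black
    Galt→Lodi: Lodi black — skip
  Galt black
  Jade gray
    Jade→Elko: Elko black — skip
    Jade→Kent: Kent black — skip
    Ashby gray
      Fargo gray
        Fargo→Lodi: Lodi black — skip
      Fargo black
      Mesa gray
        Ione gray
          Ione→Brent: Brent is gray → back edge
Back edge closes the cycle Brent → Jade → Ashby → Mesa → Ione → Brent; its vertices are {Ione, Jade, Mesa, Ashby, Brent}.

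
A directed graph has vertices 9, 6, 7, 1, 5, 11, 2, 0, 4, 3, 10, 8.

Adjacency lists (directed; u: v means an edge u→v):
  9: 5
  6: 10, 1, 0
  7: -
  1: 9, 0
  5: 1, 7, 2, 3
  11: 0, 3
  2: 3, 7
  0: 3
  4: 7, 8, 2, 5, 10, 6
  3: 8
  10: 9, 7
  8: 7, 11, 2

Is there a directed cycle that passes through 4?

4 lies on a cycle iff there is a path from 4 back to itself.
Exploring from 4, it never reaches itself; equivalently, its strongly connected component is a singleton.

No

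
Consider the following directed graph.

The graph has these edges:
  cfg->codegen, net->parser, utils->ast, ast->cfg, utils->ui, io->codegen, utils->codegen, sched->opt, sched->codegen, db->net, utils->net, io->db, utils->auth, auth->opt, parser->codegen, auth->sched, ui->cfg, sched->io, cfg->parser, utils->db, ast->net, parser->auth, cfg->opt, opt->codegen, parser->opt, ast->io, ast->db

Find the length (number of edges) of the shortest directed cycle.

6

For each vertex v, BFS finds the shortest path from v back to v.
The shortest such closed walk is auth → sched → io → db → net → parser → auth, length 6.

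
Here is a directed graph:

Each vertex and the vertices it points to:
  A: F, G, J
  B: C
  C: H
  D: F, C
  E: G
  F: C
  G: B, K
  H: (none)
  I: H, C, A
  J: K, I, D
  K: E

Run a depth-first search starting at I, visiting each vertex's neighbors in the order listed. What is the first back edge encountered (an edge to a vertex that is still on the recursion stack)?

E->G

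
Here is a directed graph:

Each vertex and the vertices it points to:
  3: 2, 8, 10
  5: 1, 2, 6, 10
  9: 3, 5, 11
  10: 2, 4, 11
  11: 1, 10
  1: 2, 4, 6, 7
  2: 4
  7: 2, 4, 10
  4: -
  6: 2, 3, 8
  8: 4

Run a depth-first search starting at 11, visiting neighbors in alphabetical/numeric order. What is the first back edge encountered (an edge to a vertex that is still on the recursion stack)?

10→11

DFS from 11 (visiting neighbors in alphabetical/numeric order); mark gray on enter, black on exit:
11 gray
  1 gray
    2 gray
      4 gray
      4 black
    2 black
    1→4: 4 black — skip
    6 gray
      6→2: 2 black — skip
      3 gray
        3→2: 2 black — skip
        8 gray
          8→4: 4 black — skip
        8 black
        10 gray
          10→2: 2 black — skip
          10→4: 4 black — skip
          10→11: 11 is gray → back edge
First back edge: 10 → 11.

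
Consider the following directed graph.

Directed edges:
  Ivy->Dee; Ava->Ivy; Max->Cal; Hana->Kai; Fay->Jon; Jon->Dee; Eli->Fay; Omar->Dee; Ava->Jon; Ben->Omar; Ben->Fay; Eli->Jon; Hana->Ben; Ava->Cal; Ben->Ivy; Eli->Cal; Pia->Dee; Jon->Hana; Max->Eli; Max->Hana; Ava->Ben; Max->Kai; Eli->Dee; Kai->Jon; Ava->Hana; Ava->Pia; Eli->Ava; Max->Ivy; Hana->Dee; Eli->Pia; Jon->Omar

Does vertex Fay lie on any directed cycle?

Fay is on a cycle iff Fay can reach itself via ≥1 edge.
Fay → Jon → Hana → Ben → Fay — yes.

Yes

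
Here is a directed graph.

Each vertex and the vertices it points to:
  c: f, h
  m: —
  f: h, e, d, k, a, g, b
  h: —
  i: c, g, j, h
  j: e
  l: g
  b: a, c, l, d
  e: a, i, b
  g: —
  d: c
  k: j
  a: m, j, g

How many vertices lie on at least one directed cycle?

A vertex is on a directed cycle iff it belongs to a strongly connected component of size ≥ 2 (or has a self-loop).
The vertices on cycles are {a, b, c, d, e, f, i, j, k} — 9 in total.

9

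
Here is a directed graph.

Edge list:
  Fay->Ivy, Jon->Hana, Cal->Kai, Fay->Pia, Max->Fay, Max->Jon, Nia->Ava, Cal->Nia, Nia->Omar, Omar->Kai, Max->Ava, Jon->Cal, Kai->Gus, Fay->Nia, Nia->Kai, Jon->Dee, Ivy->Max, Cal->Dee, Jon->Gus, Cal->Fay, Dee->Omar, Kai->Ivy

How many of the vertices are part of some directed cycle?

9

A vertex is on a directed cycle iff it belongs to a strongly connected component of size ≥ 2 (or has a self-loop).
The vertices on cycles are {Cal, Dee, Fay, Ivy, Jon, Kai, Max, Nia, Omar} — 9 in total.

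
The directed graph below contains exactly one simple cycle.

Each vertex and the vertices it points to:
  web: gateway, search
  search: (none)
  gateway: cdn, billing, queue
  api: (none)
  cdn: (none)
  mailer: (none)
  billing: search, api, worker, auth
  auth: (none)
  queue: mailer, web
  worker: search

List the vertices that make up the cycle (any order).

web, queue, gateway

DFS with gray/black marking from gateway:
gateway gray
  cdn gray
  cdn black
  billing gray
    search gray
    search black
    api gray
    api black
    worker gray
      worker→search: search black — skip
    worker black
    auth gray
    auth black
  billing black
  queue gray
    mailer gray
    mailer black
    web gray
      web→gateway: gateway is gray → back edge
Back edge closes the cycle gateway → queue → web → gateway; its vertices are {web, queue, gateway}.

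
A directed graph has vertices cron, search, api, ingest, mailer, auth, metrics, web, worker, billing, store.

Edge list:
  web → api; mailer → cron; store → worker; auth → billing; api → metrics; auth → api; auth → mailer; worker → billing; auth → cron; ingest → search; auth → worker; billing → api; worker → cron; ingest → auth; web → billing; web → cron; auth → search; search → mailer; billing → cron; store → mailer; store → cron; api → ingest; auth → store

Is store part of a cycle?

Yes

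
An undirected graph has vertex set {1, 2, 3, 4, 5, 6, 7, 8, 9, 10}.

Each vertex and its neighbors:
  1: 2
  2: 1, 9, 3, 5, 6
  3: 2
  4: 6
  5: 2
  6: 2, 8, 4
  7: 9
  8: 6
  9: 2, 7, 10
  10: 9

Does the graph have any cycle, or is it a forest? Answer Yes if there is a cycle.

DFS, tracking each vertex's parent; an edge to a visited non-parent vertex closes a cycle.
Start from 6:
visit 6 (parent –)
  visit 2 (parent 6)
    visit 1 (parent 2)
      1–2: parent, skip
    visit 9 (parent 2)
      9–2: parent, skip
      visit 7 (parent 9)
        7–9: parent, skip
      visit 10 (parent 9)
        10–9: parent, skip
    visit 3 (parent 2)
      3–2: parent, skip
    visit 5 (parent 2)
      5–2: parent, skip
    2–6: parent, skip
  visit 8 (parent 6)
    8–6: parent, skip
  visit 4 (parent 6)
    4–6: parent, skip
No non-parent visited neighbor found — the graph is a forest.

No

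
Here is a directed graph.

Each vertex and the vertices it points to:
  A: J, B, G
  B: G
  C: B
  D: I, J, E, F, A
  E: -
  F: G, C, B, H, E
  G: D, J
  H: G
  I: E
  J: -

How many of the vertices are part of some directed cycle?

A vertex is on a directed cycle iff it belongs to a strongly connected component of size ≥ 2 (or has a self-loop).
The vertices on cycles are {A, B, C, D, F, G, H} — 7 in total.

7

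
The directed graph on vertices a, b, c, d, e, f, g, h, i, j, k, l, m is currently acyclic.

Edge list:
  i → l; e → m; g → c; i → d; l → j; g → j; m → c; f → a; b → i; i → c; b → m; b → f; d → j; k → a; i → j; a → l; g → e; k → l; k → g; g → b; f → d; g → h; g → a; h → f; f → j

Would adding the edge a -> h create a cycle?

Adding a→h creates a cycle iff h can already reach a.
Path from h: h → f → a.
So h → … → a → h is a cycle.

Yes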